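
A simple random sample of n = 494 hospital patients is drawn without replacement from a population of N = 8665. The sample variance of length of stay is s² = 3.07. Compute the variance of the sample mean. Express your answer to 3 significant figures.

Under SRS without replacement, Var(ȳ) = (1 − f)·s²/n with f = n/N = 494/8665 = 0.05701096.
Var(ȳ) = (1 − 0.05701096)·3.07/494 = 0.94298904·0.0062145749 = 0.005860276.

0.00586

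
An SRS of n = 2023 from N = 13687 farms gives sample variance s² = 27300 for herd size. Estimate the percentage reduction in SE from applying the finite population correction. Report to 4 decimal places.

f = n/N = 2023/13687 = 0.14780449.
SE_no-fpc = √(s²/n) = 3.6735282; SE_fpc = √((1−f)s²/n) = 3.3911969.
Ratio = √(1−f) = 0.92314436. Reduction = 100·(1 − 0.92314436) = 7.6856%.

7.6856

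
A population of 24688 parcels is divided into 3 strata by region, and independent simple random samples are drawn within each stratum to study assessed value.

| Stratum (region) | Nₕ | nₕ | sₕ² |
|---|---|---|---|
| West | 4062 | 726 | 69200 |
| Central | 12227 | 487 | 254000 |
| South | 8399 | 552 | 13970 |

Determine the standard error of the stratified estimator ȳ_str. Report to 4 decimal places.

Var(ȳ_str) = Σₕ Wₕ²(1 − fₕ)sₕ²/nₕ with Wₕ = Nₕ/N, N = 24688.
West: Wₕ = 0.16453338; term = 0.16453338²·(1 − 0.17872969)·69200/726 = 2.1191594.
Central: Wₕ = 0.49526086; term = 0.49526086²·(1 − 0.03982988)·254000/487 = 122.83467.
South: Wₕ = 0.34020577; term = 0.34020577²·(1 − 0.06572211)·13970/552 = 2.7366342.
Sum = 127.69046.
SE = √(127.69046) = 11.3000.

11.3000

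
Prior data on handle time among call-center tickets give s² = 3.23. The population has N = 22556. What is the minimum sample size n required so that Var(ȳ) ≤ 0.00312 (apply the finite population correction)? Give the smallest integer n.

Without fpc, n₀ = s²/D = 3.23/0.00312 = 1035.2564.
With fpc, (1 − n/N)·s²/n ≤ D requires n ≥ n₀/(1 + n₀/N) = 1035.2564/(1 + 1035.2564/22556) = 989.8262.
Rounding up, n = 990.

990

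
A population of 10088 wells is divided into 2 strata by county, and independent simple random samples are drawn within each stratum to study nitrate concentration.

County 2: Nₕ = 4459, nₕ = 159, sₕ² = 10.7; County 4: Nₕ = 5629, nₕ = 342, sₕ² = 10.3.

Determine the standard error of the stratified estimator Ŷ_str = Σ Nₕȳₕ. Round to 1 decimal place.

Var(Ŷ_str) = Σₕ Nₕ²(1 − fₕ)sₕ²/nₕ.
County 2: 4459²·(1 − 159/4459)·10.7/159 = 1.2903056 × 10^6.
County 4: 5629²·(1 − 342/5629)·10.3/342 = 896296.45.
Sum = 2.1866021 × 10^6.
SE = √(2.1866021 × 10^6) = 1478.7.

1478.7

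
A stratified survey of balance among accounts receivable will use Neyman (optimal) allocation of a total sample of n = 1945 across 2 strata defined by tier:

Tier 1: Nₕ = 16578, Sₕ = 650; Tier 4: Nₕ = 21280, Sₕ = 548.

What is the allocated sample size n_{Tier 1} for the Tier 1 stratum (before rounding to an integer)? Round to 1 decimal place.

Neyman allocation: nₕ = n·NₕSₕ / Σⱼ NⱼSⱼ.
Σ NⱼSⱼ = 16578·650 + 21280·548 = 2.243714 × 10^7.
n_{Tier 1} = 1945·16578·650 / (2.243714 × 10^7) = 934.1.

934.1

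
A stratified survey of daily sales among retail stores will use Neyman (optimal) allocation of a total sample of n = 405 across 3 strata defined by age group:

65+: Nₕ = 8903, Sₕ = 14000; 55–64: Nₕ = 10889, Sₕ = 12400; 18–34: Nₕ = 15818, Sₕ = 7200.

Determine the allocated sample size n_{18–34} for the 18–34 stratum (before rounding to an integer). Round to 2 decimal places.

123.48

Neyman allocation: nₕ = n·NₕSₕ / Σⱼ NⱼSⱼ.
Σ NⱼSⱼ = 8903·14000 + 10889·12400 + 15818·7200 = 3.735552 × 10^8.
n_{18–34} = 405·15818·7200 / (3.735552 × 10^8) = 123.48.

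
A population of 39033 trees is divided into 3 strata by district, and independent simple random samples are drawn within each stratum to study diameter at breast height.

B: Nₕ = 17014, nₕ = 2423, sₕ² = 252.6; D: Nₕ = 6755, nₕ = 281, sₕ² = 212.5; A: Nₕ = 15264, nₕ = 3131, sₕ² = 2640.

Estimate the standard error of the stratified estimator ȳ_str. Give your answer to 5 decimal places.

Var(ȳ_str) = Σₕ Wₕ²(1 − fₕ)sₕ²/nₕ with Wₕ = Nₕ/N, N = 39033.
B: Wₕ = 0.43588758; term = 0.43588758²·(1 − 0.14241213)·252.6/2423 = 0.016986643.
D: Wₕ = 0.17305869; term = 0.17305869²·(1 − 0.04159882)·212.5/281 = 0.02170635.
A: Wₕ = 0.39105372; term = 0.39105372²·(1 − 0.20512317)·2640/3131 = 0.10249285.
Sum = 0.14118584.
SE = √(0.14118584) = 0.37575.

0.37575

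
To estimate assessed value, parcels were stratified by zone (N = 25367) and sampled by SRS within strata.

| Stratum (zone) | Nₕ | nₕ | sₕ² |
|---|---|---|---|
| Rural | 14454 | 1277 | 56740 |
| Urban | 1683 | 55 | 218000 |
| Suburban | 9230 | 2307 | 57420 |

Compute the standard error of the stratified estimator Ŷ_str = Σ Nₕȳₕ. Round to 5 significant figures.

144610

Var(Ŷ_str) = Σₕ Nₕ²(1 − fₕ)sₕ²/nₕ.
Rural: 14454²·(1 − 1277/14454)·56740/1277 = 8.4625847 × 10^9.
Urban: 1683²·(1 − 55/1683)·218000/55 = 1.0860062 × 10^10.
Suburban: 9230²·(1 − 2307/9230)·57420/2307 = 1.5904193 × 10^9.
Sum = 2.0913066 × 10^10.
SE = √(2.0913066 × 10^10) = 144610.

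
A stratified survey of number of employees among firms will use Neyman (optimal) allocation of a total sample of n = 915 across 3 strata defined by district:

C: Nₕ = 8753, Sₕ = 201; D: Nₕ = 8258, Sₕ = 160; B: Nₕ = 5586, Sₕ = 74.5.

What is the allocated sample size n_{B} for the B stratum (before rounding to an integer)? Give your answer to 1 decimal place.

Neyman allocation: nₕ = n·NₕSₕ / Σⱼ NⱼSⱼ.
Σ NⱼSⱼ = 8753·201 + 8258·160 + 5586·74.5 = 3.49679 × 10^6.
n_{B} = 915·5586·74.5 / (3.49679 × 10^6) = 108.9.

108.9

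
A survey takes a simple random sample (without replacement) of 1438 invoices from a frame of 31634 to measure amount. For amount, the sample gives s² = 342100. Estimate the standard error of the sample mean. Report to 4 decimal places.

Under SRS without replacement, Var(ȳ) = (1 − f)·s²/n with f = n/N = 1438/31634 = 0.04545742.
Var(ȳ) = (1 − 0.04545742)·342100/1438 = 0.95454258·237.89986 = 227.08555.
SE(ȳ) = √(227.08555) = 15.0694.

15.0694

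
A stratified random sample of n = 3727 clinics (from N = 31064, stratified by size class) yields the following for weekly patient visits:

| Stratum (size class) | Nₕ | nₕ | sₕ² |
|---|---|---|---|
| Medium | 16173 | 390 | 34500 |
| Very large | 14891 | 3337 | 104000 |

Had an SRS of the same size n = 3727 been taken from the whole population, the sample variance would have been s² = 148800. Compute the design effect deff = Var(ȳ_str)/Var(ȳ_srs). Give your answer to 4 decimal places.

0.8242

Var(ȳ_str) = Σ Wₕ²(1−fₕ)sₕ²/nₕ with Wₕ = Nₕ/31064:
  Medium: (16173/31064)²·(1−390/16173)·34500/390 = 23.400217
  Very large: (14891/31064)²·(1−3337/14891)·104000/3337 = 5.5567212
  → Var(ȳ_str) = 28.956938.
Var(ȳ_srs) = (1 − 3727/31064)·148800/3727 = 35.134762.
deff = 28.956938 / 35.134762 = 0.8242.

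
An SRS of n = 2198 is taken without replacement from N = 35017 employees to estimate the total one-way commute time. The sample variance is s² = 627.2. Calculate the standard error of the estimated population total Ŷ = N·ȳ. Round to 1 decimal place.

18108.9

Var(Ŷ) = N²·Var(ȳ) = N²·(1 − n/N)·s²/n.
f = 2198/35017 = 0.06276951; Var(ȳ) = 0.93723049·627.2/2198 = 0.26743902.
Var(Ŷ) = 35017² · 0.26743902 = 3.2793113 × 10^8.
SE(Ŷ) = √(3.2793113 × 10^8) = 18108.9.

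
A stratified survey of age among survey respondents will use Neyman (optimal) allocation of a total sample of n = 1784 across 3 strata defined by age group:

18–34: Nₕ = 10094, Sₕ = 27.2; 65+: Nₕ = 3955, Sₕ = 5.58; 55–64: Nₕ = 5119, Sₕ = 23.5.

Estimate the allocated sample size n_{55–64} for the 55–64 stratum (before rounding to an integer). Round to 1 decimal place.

514.7

Neyman allocation: nₕ = n·NₕSₕ / Σⱼ NⱼSⱼ.
Σ NⱼSⱼ = 10094·27.2 + 3955·5.58 + 5119·23.5 = 416922.2.
n_{55–64} = 1784·5119·23.5 / 416922.2 = 514.7.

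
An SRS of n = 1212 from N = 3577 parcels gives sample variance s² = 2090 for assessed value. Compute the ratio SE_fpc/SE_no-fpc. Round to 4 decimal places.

0.8131

f = n/N = 1212/3577 = 0.33883142.
SE_no-fpc = √(s²/n) = 1.3131727; SE_fpc = √((1−f)s²/n) = 1.0677705.
Ratio = √(1−f) = 0.81312273.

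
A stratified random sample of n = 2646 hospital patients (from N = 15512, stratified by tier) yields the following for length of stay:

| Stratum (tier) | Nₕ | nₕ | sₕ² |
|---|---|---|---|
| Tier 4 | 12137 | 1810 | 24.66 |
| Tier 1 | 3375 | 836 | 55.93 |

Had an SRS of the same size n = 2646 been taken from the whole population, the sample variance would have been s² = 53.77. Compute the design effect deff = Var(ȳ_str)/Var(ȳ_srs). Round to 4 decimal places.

0.5624

Var(ȳ_str) = Σ Wₕ²(1−fₕ)sₕ²/nₕ with Wₕ = Nₕ/15512:
  Tier 4: (12137/15512)²·(1−1810/12137)·24.66/1810 = 0.0070968305
  Tier 1: (3375/15512)²·(1−836/3375)·55.93/836 = 0.0023825358
  → Var(ȳ_str) = 0.0094793663.
Var(ȳ_srs) = (1 − 2646/15512)·53.77/2646 = 0.016854891.
deff = 0.0094793663 / 0.016854891 = 0.5624.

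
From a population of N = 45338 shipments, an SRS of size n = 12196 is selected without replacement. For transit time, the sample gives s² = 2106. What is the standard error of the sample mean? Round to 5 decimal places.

0.35529

Under SRS without replacement, Var(ȳ) = (1 − f)·s²/n with f = n/N = 12196/45338 = 0.26900172.
Var(ȳ) = (1 − 0.26900172)·2106/12196 = 0.73099828·0.17267957 = 0.12622847.
SE(ȳ) = √(0.12622847) = 0.35529.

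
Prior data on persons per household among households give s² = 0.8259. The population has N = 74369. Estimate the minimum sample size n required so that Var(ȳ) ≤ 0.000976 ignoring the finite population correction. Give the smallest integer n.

Without fpc, n₀ = s²/D = 0.8259/0.000976 = 846.2090.
Rounding up, n = 847.

847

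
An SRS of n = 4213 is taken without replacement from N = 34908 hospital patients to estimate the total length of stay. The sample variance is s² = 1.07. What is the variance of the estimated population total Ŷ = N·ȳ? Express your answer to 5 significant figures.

272140

Var(Ŷ) = N²·Var(ȳ) = N²·(1 − n/N)·s²/n.
f = 4213/34908 = 0.12068867; Var(ȳ) = 0.87931133·1.07/4213 = 2.2332379 × 10^-4.
Var(Ŷ) = 34908² · (2.2332379 × 10^-4) = 272135.33.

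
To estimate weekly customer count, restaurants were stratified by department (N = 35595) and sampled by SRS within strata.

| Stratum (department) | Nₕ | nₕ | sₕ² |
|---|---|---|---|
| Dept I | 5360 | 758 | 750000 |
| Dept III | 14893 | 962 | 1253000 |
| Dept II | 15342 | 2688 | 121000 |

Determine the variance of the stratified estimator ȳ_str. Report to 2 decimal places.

Var(ȳ_str) = Σₕ Wₕ²(1 − fₕ)sₕ²/nₕ with Wₕ = Nₕ/N, N = 35595.
Dept I: Wₕ = 0.15058295; term = 0.15058295²·(1 − 0.14141791)·750000/758 = 19.263068.
Dept III: Wₕ = 0.41840146; term = 0.41840146²·(1 − 0.06459410)·1253000/962 = 213.28607.
Dept II: Wₕ = 0.43101559; term = 0.43101559²·(1 − 0.17520532)·121000/2688 = 6.8974398.
Sum = 239.44658.

239.45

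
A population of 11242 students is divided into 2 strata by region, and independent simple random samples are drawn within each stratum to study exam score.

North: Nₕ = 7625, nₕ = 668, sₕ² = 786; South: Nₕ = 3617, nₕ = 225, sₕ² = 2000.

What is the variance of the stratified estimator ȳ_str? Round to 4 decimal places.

1.3568

Var(ȳ_str) = Σₕ Wₕ²(1 − fₕ)sₕ²/nₕ with Wₕ = Nₕ/N, N = 11242.
North: Wₕ = 0.67826010; term = 0.67826010²·(1 − 0.08760656)·786/668 = 0.49387924.
South: Wₕ = 0.32173990; term = 0.32173990²·(1 − 0.06220625)·2000/225 = 0.86290834.
Sum = 1.3567876.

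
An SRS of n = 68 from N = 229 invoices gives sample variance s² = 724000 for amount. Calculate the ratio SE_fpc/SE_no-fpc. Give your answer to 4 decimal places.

0.8385

f = n/N = 68/229 = 0.29694323.
SE_no-fpc = √(s²/n) = 103.18459; SE_fpc = √((1−f)s²/n) = 86.518708.
Ratio = √(1−f) = 0.83848481.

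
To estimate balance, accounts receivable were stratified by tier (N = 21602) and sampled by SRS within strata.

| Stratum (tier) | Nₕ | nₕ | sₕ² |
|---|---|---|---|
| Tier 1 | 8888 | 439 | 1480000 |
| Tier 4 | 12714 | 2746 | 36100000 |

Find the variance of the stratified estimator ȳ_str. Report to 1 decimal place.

4112.9

Var(ȳ_str) = Σₕ Wₕ²(1 − fₕ)sₕ²/nₕ with Wₕ = Nₕ/N, N = 21602.
Tier 1: Wₕ = 0.41144338; term = 0.41144338²·(1 − 0.04939244)·1480000/439 = 542.52359.
Tier 4: Wₕ = 0.58855662; term = 0.58855662²·(1 − 0.21598238)·36100000/2746 = 3570.3351.
Sum = 4112.8587.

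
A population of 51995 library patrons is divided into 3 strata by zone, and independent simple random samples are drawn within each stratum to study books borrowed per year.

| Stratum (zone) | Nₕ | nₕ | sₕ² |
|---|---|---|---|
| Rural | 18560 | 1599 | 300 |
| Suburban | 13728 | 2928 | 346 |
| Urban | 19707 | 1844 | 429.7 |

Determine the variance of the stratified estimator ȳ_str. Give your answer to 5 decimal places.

0.05867

Var(ȳ_str) = Σₕ Wₕ²(1 − fₕ)sₕ²/nₕ with Wₕ = Nₕ/N, N = 51995.
Rural: Wₕ = 0.35695740; term = 0.35695740²·(1 − 0.08615302)·300/1599 = 0.021846358.
Suburban: Wₕ = 0.26402539; term = 0.26402539²·(1 − 0.21328671)·346/2928 = 0.0064805652.
Urban: Wₕ = 0.37901721; term = 0.37901721²·(1 − 0.09357081)·429.7/1844 = 0.030342837.
Sum = 0.05866976.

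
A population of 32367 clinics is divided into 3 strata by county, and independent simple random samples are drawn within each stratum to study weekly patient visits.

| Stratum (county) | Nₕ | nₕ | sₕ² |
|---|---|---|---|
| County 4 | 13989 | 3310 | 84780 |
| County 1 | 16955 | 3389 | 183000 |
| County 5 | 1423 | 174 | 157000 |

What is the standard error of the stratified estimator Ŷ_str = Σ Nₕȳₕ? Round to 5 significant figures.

133600

Var(Ŷ_str) = Σₕ Nₕ²(1 − fₕ)sₕ²/nₕ.
County 4: 13989²·(1 − 3310/13989)·84780/3310 = 3.8263322 × 10^9.
County 1: 16955²·(1 − 3389/16955)·183000/3389 = 1.2420215 × 10^10.
County 5: 1423²·(1 − 174/1423)·157000/174 = 1.6036801 × 10^9.
Sum = 1.7850227 × 10^10.
SE = √(1.7850227 × 10^10) = 133600.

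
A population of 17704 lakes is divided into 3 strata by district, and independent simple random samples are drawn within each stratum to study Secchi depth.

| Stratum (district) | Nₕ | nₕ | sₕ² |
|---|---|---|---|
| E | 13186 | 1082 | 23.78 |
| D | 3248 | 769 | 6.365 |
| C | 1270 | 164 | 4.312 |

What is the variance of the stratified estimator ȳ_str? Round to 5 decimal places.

0.01152

Var(ȳ_str) = Σₕ Wₕ²(1 − fₕ)sₕ²/nₕ with Wₕ = Nₕ/N, N = 17704.
E: Wₕ = 0.74480343; term = 0.74480343²·(1 − 0.08205673)·23.78/1082 = 0.011191383.
D: Wₕ = 0.18346136; term = 0.18346136²·(1 − 0.23676108)·6.365/769 = 2.1262867 × 10^-4.
C: Wₕ = 0.07173520; term = 0.07173520²·(1 − 0.12913386)·4.312/164 = 1.1782866 × 10^-4.
Sum = 0.01152184.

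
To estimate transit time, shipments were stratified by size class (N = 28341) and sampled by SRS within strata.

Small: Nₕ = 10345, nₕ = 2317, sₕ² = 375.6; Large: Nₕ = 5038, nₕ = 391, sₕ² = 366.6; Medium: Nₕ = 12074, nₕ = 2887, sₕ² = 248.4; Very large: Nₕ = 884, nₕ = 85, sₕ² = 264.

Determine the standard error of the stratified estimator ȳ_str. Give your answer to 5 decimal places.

0.24229

Var(ȳ_str) = Σₕ Wₕ²(1 − fₕ)sₕ²/nₕ with Wₕ = Nₕ/N, N = 28341.
Small: Wₕ = 0.36501888; term = 0.36501888²·(1 − 0.22397293)·375.6/2317 = 0.016761276.
Large: Wₕ = 0.17776366; term = 0.17776366²·(1 − 0.07761016)·366.6/391 = 0.027328525.
Medium: Wₕ = 0.42602590; term = 0.42602590²·(1 − 0.23910883)·248.4/2887 = 0.011882268.
Very large: Wₕ = 0.03119156; term = 0.03119156²·(1 − 0.09615385)·264/85 = 0.0027312013.
Sum = 0.05870327.
SE = √(0.05870327) = 0.24229.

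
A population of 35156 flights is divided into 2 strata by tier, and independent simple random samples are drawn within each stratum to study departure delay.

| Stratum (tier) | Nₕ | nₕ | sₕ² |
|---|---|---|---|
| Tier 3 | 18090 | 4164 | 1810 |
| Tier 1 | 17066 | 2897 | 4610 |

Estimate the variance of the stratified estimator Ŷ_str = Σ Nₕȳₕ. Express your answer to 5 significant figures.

4.9429 × 10^8

Var(Ŷ_str) = Σₕ Nₕ²(1 − fₕ)sₕ²/nₕ.
Tier 3: 18090²·(1 − 4164/18090)·1810/4164 = 1.0950471 × 10^8.
Tier 1: 17066²·(1 − 2897/17066)·4610/2897 = 3.8478964 × 10^8.
Sum = 4.9429435 × 10^8.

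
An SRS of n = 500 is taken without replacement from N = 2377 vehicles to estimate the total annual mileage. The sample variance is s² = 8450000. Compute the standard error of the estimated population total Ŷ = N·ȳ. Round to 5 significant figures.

274590

Var(Ŷ) = N²·Var(ȳ) = N²·(1 − n/N)·s²/n.
f = 500/2377 = 0.21034918; Var(ȳ) = 0.78965082·8450000/500 = 13345.099.
Var(Ŷ) = 2377² · 13345.099 = 7.5401531 × 10^10.
SE(Ŷ) = √(7.5401531 × 10^10) = 274590.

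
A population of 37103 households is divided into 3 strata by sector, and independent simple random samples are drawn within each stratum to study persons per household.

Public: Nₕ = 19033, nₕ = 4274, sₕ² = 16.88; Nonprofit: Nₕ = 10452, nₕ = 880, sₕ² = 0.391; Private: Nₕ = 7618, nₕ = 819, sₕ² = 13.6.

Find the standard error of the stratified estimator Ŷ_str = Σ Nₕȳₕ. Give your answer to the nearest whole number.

Var(Ŷ_str) = Σₕ Nₕ²(1 − fₕ)sₕ²/nₕ.
Public: 19033²·(1 − 4274/19033)·16.88/4274 = 1.1094356 × 10^6.
Nonprofit: 10452²·(1 − 880/10452)·0.391/880 = 44452.499.
Private: 7618²·(1 − 819/7618)·13.6/819 = 860084.29.
Sum = 2.0139724 × 10^6.
SE = √(2.0139724 × 10^6) = 1419.

1419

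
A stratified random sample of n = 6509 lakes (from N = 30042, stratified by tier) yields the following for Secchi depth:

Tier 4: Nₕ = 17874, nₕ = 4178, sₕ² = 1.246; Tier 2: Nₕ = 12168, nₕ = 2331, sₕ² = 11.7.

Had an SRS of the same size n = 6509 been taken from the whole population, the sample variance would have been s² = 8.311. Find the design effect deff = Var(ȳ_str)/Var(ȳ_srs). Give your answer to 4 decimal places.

Var(ȳ_str) = Σ Wₕ²(1−fₕ)sₕ²/nₕ with Wₕ = Nₕ/30042:
  Tier 4: (17874/30042)²·(1−4178/17874)·1.246/4178 = 8.0892345 × 10^-5
  Tier 2: (12168/30042)²·(1−2331/12168)·11.7/2331 = 6.6568348 × 10^-4
  → Var(ȳ_str) = 7.4657583 × 10^-4.
Var(ȳ_srs) = (1 − 6509/30042)·8.311/6509 = 0.0010002014.
deff = (7.4657583 × 10^-4) / 0.0010002014 = 0.7464.

0.7464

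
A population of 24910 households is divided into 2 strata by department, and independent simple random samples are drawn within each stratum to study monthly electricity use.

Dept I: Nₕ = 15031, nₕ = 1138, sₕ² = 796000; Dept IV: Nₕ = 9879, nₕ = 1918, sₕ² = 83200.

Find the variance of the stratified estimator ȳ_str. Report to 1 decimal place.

Var(ȳ_str) = Σₕ Wₕ²(1 − fₕ)sₕ²/nₕ with Wₕ = Nₕ/N, N = 24910.
Dept I: Wₕ = 0.60341228; term = 0.60341228²·(1 − 0.07571020)·796000/1138 = 235.40044.
Dept IV: Wₕ = 0.39658772; term = 0.39658772²·(1 − 0.19414921)·83200/1918 = 5.4980398.
Sum = 240.89848.

240.9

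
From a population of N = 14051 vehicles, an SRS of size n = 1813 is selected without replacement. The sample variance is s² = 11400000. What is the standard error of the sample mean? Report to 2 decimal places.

Under SRS without replacement, Var(ȳ) = (1 − f)·s²/n with f = n/N = 1813/14051 = 0.12902996.
Var(ȳ) = (1 − 0.12902996)·11400000/1813 = 0.87097004·6287.9206 = 5476.5904.
SE(ȳ) = √(5476.5904) = 74.00.

74.00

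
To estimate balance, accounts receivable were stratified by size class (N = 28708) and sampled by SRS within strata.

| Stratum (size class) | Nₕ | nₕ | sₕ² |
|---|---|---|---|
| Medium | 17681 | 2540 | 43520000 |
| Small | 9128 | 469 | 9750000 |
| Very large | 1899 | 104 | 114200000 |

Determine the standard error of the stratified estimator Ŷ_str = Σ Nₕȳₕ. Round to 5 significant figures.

3.1580 × 10^6

Var(Ŷ_str) = Σₕ Nₕ²(1 − fₕ)sₕ²/nₕ.
Medium: 17681²·(1 − 2540/17681)·43520000/2540 = 4.5868713 × 10^12.
Small: 9128²·(1 − 469/9128)·9750000/469 = 1.6431422 × 10^12.
Very large: 1899²·(1 − 104/1899)·114200000/104 = 3.7430203 × 10^12.
Sum = 9.9730338 × 10^12.
SE = √(9.9730338 × 10^12) = 3.1580 × 10^6.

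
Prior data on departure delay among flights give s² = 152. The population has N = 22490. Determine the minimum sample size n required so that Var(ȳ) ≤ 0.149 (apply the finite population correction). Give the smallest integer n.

976

Without fpc, n₀ = s²/D = 152/0.149 = 1020.1342.
With fpc, (1 − n/N)·s²/n ≤ D requires n ≥ n₀/(1 + n₀/N) = 1020.1342/(1 + 1020.1342/22490) = 975.8693.
Rounding up, n = 976.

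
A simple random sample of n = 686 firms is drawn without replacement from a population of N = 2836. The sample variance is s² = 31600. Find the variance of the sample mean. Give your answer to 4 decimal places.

Under SRS without replacement, Var(ȳ) = (1 − f)·s²/n with f = n/N = 686/2836 = 0.24188999.
Var(ȳ) = (1 − 0.24188999)·31600/686 = 0.75811001·46.06414 = 34.921686.

34.9217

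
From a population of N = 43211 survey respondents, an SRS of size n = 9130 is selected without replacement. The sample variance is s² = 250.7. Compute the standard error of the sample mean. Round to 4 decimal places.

0.1472

Under SRS without replacement, Var(ȳ) = (1 − f)·s²/n with f = n/N = 9130/43211 = 0.21128879.
Var(ȳ) = (1 − 0.21128879)·250.7/9130 = 0.78871121·0.027458927 = 0.021657163.
SE(ȳ) = √(0.021657163) = 0.1472.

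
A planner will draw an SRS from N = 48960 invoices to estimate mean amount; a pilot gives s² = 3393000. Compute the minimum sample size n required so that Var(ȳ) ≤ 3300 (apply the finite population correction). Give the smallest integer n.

1008

Without fpc, n₀ = s²/D = 3393000/3300 = 1028.1818.
With fpc, (1 − n/N)·s²/n ≤ D requires n ≥ n₀/(1 + n₀/N) = 1028.1818/(1 + 1028.1818/48960) = 1007.0336.
Rounding up, n = 1008.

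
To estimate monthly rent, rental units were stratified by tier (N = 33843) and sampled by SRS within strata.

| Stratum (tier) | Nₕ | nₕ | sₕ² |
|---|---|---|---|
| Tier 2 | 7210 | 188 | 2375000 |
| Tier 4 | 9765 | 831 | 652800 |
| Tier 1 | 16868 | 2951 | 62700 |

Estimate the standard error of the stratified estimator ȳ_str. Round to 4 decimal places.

24.9522

Var(ȳ_str) = Σₕ Wₕ²(1 − fₕ)sₕ²/nₕ with Wₕ = Nₕ/N, N = 33843.
Tier 2: Wₕ = 0.21304258; term = 0.21304258²·(1 − 0.02607490)·2375000/188 = 558.42409.
Tier 4: Wₕ = 0.28853825; term = 0.28853825²·(1 − 0.08509985)·652800/831 = 59.835594.
Tier 1: Wₕ = 0.49841917; term = 0.49841917²·(1 − 0.17494664)·62700/2951 = 4.3548163.
Sum = 622.6145.
SE = √(622.6145) = 24.9522.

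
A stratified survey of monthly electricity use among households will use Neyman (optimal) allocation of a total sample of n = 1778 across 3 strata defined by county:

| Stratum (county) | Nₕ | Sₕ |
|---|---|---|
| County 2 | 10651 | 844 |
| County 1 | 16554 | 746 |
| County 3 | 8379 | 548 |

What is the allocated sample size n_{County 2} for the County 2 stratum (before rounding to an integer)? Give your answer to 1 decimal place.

Neyman allocation: nₕ = n·NₕSₕ / Σⱼ NⱼSⱼ.
Σ NⱼSⱼ = 10651·844 + 16554·746 + 8379·548 = 2.593042 × 10^7.
n_{County 2} = 1778·10651·844 / (2.593042 × 10^7) = 616.4.

616.4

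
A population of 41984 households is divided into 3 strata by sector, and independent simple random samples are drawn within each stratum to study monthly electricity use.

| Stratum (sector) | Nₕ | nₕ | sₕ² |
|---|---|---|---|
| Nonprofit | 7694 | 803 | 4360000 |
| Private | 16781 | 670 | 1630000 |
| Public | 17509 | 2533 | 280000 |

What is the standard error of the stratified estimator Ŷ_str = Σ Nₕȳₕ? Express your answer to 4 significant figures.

987200

Var(Ŷ_str) = Σₕ Nₕ²(1 − fₕ)sₕ²/nₕ.
Nonprofit: 7694²·(1 − 803/7694)·4360000/803 = 2.8787594 × 10^11.
Private: 16781²·(1 − 670/16781)·1630000/670 = 6.5773831 × 10^11.
Public: 17509²·(1 − 2533/17509)·280000/2533 = 2.8985448 × 10^10.
Sum = 9.745997 × 10^11.
SE = √(9.745997 × 10^11) = 987200.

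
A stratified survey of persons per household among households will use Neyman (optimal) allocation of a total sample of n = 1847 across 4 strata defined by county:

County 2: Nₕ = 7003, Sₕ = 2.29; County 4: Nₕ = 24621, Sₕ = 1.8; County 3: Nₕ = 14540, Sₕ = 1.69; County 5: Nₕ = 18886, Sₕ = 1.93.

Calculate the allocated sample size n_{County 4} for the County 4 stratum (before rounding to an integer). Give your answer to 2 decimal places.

Neyman allocation: nₕ = n·NₕSₕ / Σⱼ NⱼSⱼ.
Σ NⱼSⱼ = 7003·2.29 + 24621·1.8 + 14540·1.69 + 18886·1.93 = 121377.25.
n_{County 4} = 1847·24621·1.8 / 121377.25 = 674.38.

674.38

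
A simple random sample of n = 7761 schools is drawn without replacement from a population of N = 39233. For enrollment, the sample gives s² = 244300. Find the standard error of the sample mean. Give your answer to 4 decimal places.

5.0250

Under SRS without replacement, Var(ȳ) = (1 − f)·s²/n with f = n/N = 7761/39233 = 0.19781816.
Var(ȳ) = (1 − 0.19781816)·244300/7761 = 0.80218184·31.477902 = 25.251002.
SE(ȳ) = √(25.251002) = 5.0250.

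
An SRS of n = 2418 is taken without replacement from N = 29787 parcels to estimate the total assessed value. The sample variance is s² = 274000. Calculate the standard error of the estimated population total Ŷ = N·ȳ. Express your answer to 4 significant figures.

Var(Ŷ) = N²·Var(ȳ) = N²·(1 − n/N)·s²/n.
f = 2418/29787 = 0.08117635; Var(ȳ) = 0.91882365·274000/2418 = 104.11815.
Var(Ŷ) = 29787² · 104.11815 = 9.2380429 × 10^10.
SE(Ŷ) = √(9.2380429 × 10^10) = 303900.

303900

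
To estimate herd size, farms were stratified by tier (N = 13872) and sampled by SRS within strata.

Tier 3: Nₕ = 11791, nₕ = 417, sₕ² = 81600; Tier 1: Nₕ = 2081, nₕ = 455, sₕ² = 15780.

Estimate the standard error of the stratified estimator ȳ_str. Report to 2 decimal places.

11.70

Var(ȳ_str) = Σₕ Wₕ²(1 − fₕ)sₕ²/nₕ with Wₕ = Nₕ/N, N = 13872.
Tier 3: Wₕ = 0.84998558; term = 0.84998558²·(1 − 0.03536596)·81600/417 = 136.37658.
Tier 1: Wₕ = 0.15001442; term = 0.15001442²·(1 − 0.21864488)·15780/455 = 0.60983179.
Sum = 136.98641.
SE = √(136.98641) = 11.70.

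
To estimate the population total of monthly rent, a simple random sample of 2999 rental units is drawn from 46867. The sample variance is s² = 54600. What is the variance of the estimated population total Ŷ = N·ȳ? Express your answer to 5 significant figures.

Var(Ŷ) = N²·Var(ȳ) = N²·(1 − n/N)·s²/n.
f = 2999/46867 = 0.06398959; Var(ȳ) = 0.93601041·54600/2999 = 17.04107.
Var(Ŷ) = 46867² · 17.04107 = 3.7430978 × 10^10.

3.7431 × 10^10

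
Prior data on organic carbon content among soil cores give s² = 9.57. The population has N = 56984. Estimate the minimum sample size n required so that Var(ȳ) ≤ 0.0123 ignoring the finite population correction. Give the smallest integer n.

Without fpc, n₀ = s²/D = 9.57/0.0123 = 778.0488.
Rounding up, n = 779.

779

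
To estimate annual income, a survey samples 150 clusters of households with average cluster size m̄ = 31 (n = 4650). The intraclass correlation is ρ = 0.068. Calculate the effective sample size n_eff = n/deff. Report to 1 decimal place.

1529.6

deff = 1 + (31 − 1)·0.068 = 1 + 2.04 = 3.04.
n_eff = 4650 / 3.04 = 1529.6.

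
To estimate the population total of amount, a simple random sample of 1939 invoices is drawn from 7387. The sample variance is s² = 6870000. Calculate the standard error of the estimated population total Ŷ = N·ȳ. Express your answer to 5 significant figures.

Var(Ŷ) = N²·Var(ȳ) = N²·(1 − n/N)·s²/n.
f = 1939/7387 = 0.26248815; Var(ȳ) = 0.73751185·6870000/1939 = 2613.0513.
Var(Ŷ) = 7387² · 2613.0513 = 1.4258838 × 10^11.
SE(Ŷ) = √(1.4258838 × 10^11) = 377610.

377610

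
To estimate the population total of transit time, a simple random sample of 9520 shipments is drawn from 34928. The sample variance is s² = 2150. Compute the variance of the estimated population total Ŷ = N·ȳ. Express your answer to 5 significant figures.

2.0042 × 10^8

Var(Ŷ) = N²·Var(ȳ) = N²·(1 − n/N)·s²/n.
f = 9520/34928 = 0.27256070; Var(ȳ) = 0.72743930·2150/9520 = 0.16428514.
Var(Ŷ) = 34928² · 0.16428514 = 2.0042215 × 10^8.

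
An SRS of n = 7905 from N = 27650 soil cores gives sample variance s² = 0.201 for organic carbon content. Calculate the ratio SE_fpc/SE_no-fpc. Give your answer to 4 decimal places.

f = n/N = 7905/27650 = 0.28589512.
SE_no-fpc = √(s²/n) = 0.0050425138; SE_fpc = √((1−f)s²/n) = 0.0042611625.
Ratio = √(1−f) = 0.84504727.

0.8450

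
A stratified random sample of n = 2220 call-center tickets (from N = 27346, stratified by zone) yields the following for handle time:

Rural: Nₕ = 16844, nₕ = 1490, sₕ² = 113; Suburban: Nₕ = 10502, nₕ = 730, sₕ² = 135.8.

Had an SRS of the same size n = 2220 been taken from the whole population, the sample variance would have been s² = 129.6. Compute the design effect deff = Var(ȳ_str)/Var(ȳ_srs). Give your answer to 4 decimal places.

Var(ȳ_str) = Σ Wₕ²(1−fₕ)sₕ²/nₕ with Wₕ = Nₕ/27346:
  Rural: (16844/27346)²·(1−1490/16844)·113/1490 = 0.026228371
  Suburban: (10502/27346)²·(1−730/10502)·135.8/730 = 0.025529644
  → Var(ȳ_str) = 0.051758015.
Var(ȳ_srs) = (1 − 2220/27346)·129.6/2220 = 0.053639111.
deff = 0.051758015 / 0.053639111 = 0.9649.

0.9649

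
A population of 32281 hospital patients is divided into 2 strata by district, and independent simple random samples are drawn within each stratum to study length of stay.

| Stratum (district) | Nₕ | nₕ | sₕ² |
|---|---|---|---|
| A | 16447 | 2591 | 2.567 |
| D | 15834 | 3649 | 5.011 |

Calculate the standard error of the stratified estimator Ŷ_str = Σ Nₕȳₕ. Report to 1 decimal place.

700.5

Var(Ŷ_str) = Σₕ Nₕ²(1 − fₕ)sₕ²/nₕ.
A: 16447²·(1 − 2591/16447)·2.567/2591 = 225778.73.
D: 15834²·(1 − 3649/15834)·5.011/3649 = 264951.7.
Sum = 490730.43.
SE = √(490730.43) = 700.5.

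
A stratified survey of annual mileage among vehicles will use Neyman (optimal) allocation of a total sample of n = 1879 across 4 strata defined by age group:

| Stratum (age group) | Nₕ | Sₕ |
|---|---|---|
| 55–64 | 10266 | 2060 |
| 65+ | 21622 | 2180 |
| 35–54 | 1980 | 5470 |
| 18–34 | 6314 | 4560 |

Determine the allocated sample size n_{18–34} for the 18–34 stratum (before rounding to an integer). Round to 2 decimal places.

Neyman allocation: nₕ = n·NₕSₕ / Σⱼ NⱼSⱼ.
Σ NⱼSⱼ = 10266·2060 + 21622·2180 + 1980·5470 + 6314·4560 = 1.0790636 × 10^8.
n_{18–34} = 1879·6314·4560 / (1.0790636 × 10^8) = 501.36.

501.36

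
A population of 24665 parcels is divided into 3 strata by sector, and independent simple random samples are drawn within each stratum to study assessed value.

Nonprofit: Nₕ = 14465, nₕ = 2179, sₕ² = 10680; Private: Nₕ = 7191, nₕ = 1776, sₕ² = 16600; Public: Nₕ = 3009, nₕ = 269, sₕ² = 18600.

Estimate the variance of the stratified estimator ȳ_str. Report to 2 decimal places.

2.97

Var(ȳ_str) = Σₕ Wₕ²(1 − fₕ)sₕ²/nₕ with Wₕ = Nₕ/N, N = 24665.
Nonprofit: Wₕ = 0.58645854; term = 0.58645854²·(1 − 0.15063947)·10680/2179 = 1.4317946.
Private: Wₕ = 0.29154673; term = 0.29154673²·(1 − 0.24697539)·16600/1776 = 0.59826092.
Public: Wₕ = 0.12199473; term = 0.12199473²·(1 − 0.08939847)·18600/269 = 0.93706815.
Sum = 2.9671237.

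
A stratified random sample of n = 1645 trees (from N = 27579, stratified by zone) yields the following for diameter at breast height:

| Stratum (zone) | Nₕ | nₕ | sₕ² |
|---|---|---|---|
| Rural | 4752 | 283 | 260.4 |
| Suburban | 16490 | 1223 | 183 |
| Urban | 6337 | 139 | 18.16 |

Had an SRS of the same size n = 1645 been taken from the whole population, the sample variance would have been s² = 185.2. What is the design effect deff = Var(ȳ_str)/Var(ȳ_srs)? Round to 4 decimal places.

0.7742

Var(ȳ_str) = Σ Wₕ²(1−fₕ)sₕ²/nₕ with Wₕ = Nₕ/27579:
  Rural: (4752/27579)²·(1−283/4752)·260.4/283 = 0.025691195
  Suburban: (16490/27579)²·(1−1223/16490)·183/1223 = 0.049526993
  Urban: (6337/27579)²·(1−139/6337)·18.16/139 = 0.0067465119
  → Var(ȳ_str) = 0.0819647.
Var(ȳ_srs) = (1 − 1645/27579)·185.2/1645 = 0.10586833.
deff = 0.0819647 / 0.10586833 = 0.7742.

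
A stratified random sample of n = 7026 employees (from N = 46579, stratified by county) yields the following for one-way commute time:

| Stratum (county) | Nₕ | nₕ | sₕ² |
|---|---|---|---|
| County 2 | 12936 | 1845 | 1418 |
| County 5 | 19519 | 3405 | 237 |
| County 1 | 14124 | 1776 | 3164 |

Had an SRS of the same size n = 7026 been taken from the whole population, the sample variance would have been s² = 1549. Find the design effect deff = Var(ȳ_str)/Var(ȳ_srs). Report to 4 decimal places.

Var(ȳ_str) = Σ Wₕ²(1−fₕ)sₕ²/nₕ with Wₕ = Nₕ/46579:
  County 2: (12936/46579)²·(1−1845/12936)·1418/1845 = 0.050824165
  County 5: (19519/46579)²·(1−3405/19519)·237/3405 = 0.01009048
  County 1: (14124/46579)²·(1−1776/14124)·3164/1776 = 0.14320808
  → Var(ȳ_str) = 0.20412273.
Var(ȳ_srs) = (1 − 7026/46579)·1549/7026 = 0.18721151.
deff = 0.20412273 / 0.18721151 = 1.0903.

1.0903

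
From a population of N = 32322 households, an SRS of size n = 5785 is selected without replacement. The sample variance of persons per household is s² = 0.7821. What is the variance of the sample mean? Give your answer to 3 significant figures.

Under SRS without replacement, Var(ȳ) = (1 − f)·s²/n with f = n/N = 5785/32322 = 0.17898026.
Var(ȳ) = (1 − 0.17898026)·0.7821/5785 = 0.82101974·1.3519447 × 10^-4 = 1.1099733 × 10^-4.

1.11 × 10^-4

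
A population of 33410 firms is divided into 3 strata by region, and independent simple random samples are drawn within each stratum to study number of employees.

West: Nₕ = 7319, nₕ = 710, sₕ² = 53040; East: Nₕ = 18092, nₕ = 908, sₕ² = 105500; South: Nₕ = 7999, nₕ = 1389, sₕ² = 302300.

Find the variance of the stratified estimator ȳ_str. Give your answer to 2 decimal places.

Var(ȳ_str) = Σₕ Wₕ²(1 − fₕ)sₕ²/nₕ with Wₕ = Nₕ/N, N = 33410.
West: Wₕ = 0.21906615; term = 0.21906615²·(1 − 0.09700779)·53040/710 = 3.2372759.
East: Wₕ = 0.54151452; term = 0.54151452²·(1 − 0.05018793)·105500/908 = 32.361191.
South: Wₕ = 0.23941934; term = 0.23941934²·(1 − 0.17364671)·302300/1389 = 10.309085.
Sum = 45.907552.

45.91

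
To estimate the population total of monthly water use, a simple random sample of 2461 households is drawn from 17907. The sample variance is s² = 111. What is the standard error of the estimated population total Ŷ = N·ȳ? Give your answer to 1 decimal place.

Var(Ŷ) = N²·Var(ȳ) = N²·(1 − n/N)·s²/n.
f = 2461/17907 = 0.13743229; Var(ȳ) = 0.86256771·111/2461 = 0.038904923.
Var(Ŷ) = 17907² · 0.038904923 = 1.2475278 × 10^7.
SE(Ŷ) = √(1.2475278 × 10^7) = 3532.0.

3532.0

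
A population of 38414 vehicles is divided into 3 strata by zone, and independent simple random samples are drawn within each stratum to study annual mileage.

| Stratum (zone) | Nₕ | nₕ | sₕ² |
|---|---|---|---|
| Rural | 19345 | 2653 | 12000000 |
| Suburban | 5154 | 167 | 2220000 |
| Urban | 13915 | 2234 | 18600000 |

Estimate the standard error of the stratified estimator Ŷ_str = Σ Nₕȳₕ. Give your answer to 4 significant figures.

Var(Ŷ_str) = Σₕ Nₕ²(1 − fₕ)sₕ²/nₕ.
Rural: 19345²·(1 − 2653/19345)·12000000/2653 = 1.4605657 × 10^12.
Suburban: 5154²·(1 − 167/5154)·2220000/167 = 3.4168057 × 10^11.
Urban: 13915²·(1 − 2234/13915)·18600000/2234 = 1.3532967 × 10^12.
Sum = 3.155543 × 10^12.
SE = √(3.155543 × 10^12) = 1.776 × 10^6.

1.776 × 10^6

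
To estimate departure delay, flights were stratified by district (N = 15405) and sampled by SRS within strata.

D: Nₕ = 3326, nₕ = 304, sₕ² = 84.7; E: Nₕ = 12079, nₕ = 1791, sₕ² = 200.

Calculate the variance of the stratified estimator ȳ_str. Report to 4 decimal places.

Var(ȳ_str) = Σₕ Wₕ²(1 − fₕ)sₕ²/nₕ with Wₕ = Nₕ/N, N = 15405.
D: Wₕ = 0.21590393; term = 0.21590393²·(1 − 0.09140108)·84.7/304 = 0.011800574.
E: Wₕ = 0.78409607; term = 0.78409607²·(1 − 0.14827386)·200/1791 = 0.058475365.
Sum = 0.070275939.

0.0703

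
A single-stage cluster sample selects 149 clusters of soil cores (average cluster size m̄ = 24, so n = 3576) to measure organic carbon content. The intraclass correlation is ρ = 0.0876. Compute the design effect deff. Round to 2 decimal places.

deff = 1 + (24 − 1)·0.0876 = 1 + 2.0148 = 3.0148.

3.01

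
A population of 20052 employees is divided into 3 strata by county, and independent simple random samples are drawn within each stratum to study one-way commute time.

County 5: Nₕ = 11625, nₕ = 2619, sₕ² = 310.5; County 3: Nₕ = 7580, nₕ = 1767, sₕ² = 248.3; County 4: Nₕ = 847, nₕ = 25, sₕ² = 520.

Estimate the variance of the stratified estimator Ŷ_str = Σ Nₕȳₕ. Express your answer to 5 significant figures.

Var(Ŷ_str) = Σₕ Nₕ²(1 − fₕ)sₕ²/nₕ.
County 5: 11625²·(1 − 2619/11625)·310.5/2619 = 1.2412264 × 10^7.
County 3: 7580²·(1 − 1767/7580)·248.3/1767 = 6.191697 × 10^6.
County 4: 847²·(1 − 25/847)·520/25 = 1.4481667 × 10^7.
Sum = 3.3085628 × 10^7.

3.3086 × 10^7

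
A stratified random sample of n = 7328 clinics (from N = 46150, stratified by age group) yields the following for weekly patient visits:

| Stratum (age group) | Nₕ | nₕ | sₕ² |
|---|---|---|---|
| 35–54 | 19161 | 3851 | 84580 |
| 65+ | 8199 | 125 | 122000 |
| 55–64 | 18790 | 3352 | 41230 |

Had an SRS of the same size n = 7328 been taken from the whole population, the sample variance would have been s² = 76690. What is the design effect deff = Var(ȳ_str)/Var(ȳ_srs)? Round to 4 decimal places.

3.9798

Var(ȳ_str) = Σ Wₕ²(1−fₕ)sₕ²/nₕ with Wₕ = Nₕ/46150:
  35–54: (19161/46150)²·(1−3851/19161)·84580/3851 = 3.0251305
  65+: (8199/46150)²·(1−125/8199)·122000/125 = 30.335841
  55–64: (18790/46150)²·(1−3352/18790)·41230/3352 = 1.6752658
  → Var(ȳ_str) = 35.036237.
Var(ȳ_srs) = (1 − 7328/46150)·76690/7328 = 8.8035833.
deff = 35.036237 / 8.8035833 = 3.9798.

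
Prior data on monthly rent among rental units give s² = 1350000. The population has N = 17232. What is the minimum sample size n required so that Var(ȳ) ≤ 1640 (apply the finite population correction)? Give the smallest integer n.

786

Without fpc, n₀ = s²/D = 1350000/1640 = 823.1707.
With fpc, (1 − n/N)·s²/n ≤ D requires n ≥ n₀/(1 + n₀/N) = 823.1707/(1 + 823.1707/17232) = 785.6407.
Rounding up, n = 786.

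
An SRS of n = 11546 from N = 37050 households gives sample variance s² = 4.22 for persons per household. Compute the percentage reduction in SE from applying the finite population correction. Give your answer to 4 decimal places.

17.0321

f = n/N = 11546/37050 = 0.31163293.
SE_no-fpc = √(s²/n) = 0.019117912; SE_fpc = √((1−f)s²/n) = 0.015861728.
Ratio = √(1−f) = 0.82967890. Reduction = 100·(1 − 0.82967890) = 17.0321%.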